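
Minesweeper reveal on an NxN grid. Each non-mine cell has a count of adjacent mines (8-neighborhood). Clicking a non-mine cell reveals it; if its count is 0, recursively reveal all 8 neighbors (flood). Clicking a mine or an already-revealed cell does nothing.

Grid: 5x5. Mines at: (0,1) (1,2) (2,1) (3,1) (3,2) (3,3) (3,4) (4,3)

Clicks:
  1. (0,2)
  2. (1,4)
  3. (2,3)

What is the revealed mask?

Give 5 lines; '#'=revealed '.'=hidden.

Click 1 (0,2) count=2: revealed 1 new [(0,2)] -> total=1
Click 2 (1,4) count=0: revealed 6 new [(0,3) (0,4) (1,3) (1,4) (2,3) (2,4)] -> total=7
Click 3 (2,3) count=4: revealed 0 new [(none)] -> total=7

Answer: ..###
...##
...##
.....
.....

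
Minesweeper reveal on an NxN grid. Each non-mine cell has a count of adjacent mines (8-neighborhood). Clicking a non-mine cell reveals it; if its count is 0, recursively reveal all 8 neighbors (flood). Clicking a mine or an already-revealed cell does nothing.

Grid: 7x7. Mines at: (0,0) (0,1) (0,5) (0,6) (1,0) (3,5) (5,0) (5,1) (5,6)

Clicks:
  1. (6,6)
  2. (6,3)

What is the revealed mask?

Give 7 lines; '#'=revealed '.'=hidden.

Click 1 (6,6) count=1: revealed 1 new [(6,6)] -> total=1
Click 2 (6,3) count=0: revealed 31 new [(0,2) (0,3) (0,4) (1,1) (1,2) (1,3) (1,4) (2,0) (2,1) (2,2) (2,3) (2,4) (3,0) (3,1) (3,2) (3,3) (3,4) (4,0) (4,1) (4,2) (4,3) (4,4) (4,5) (5,2) (5,3) (5,4) (5,5) (6,2) (6,3) (6,4) (6,5)] -> total=32

Answer: ..###..
.####..
#####..
#####..
######.
..####.
..#####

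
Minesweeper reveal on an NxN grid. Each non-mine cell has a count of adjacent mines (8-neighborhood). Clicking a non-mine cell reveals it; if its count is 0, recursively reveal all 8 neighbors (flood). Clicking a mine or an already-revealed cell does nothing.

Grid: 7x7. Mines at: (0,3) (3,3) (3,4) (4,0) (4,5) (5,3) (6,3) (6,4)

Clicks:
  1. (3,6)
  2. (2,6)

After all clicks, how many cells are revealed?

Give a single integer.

Answer: 11

Derivation:
Click 1 (3,6) count=1: revealed 1 new [(3,6)] -> total=1
Click 2 (2,6) count=0: revealed 10 new [(0,4) (0,5) (0,6) (1,4) (1,5) (1,6) (2,4) (2,5) (2,6) (3,5)] -> total=11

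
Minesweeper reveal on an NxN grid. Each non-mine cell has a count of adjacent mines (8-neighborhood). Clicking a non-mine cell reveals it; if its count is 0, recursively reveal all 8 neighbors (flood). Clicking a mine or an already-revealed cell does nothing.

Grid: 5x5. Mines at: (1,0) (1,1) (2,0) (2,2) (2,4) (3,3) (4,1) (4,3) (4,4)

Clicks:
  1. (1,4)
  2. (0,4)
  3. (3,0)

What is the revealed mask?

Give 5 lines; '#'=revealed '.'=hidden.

Answer: ..###
..###
.....
#....
.....

Derivation:
Click 1 (1,4) count=1: revealed 1 new [(1,4)] -> total=1
Click 2 (0,4) count=0: revealed 5 new [(0,2) (0,3) (0,4) (1,2) (1,3)] -> total=6
Click 3 (3,0) count=2: revealed 1 new [(3,0)] -> total=7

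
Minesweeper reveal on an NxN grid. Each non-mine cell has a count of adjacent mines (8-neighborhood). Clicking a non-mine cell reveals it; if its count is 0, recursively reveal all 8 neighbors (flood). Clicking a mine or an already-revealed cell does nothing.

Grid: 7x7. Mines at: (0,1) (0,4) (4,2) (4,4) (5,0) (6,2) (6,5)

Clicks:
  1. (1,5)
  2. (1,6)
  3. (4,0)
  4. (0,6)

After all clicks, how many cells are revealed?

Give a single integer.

Click 1 (1,5) count=1: revealed 1 new [(1,5)] -> total=1
Click 2 (1,6) count=0: revealed 28 new [(0,5) (0,6) (1,0) (1,1) (1,2) (1,3) (1,4) (1,6) (2,0) (2,1) (2,2) (2,3) (2,4) (2,5) (2,6) (3,0) (3,1) (3,2) (3,3) (3,4) (3,5) (3,6) (4,0) (4,1) (4,5) (4,6) (5,5) (5,6)] -> total=29
Click 3 (4,0) count=1: revealed 0 new [(none)] -> total=29
Click 4 (0,6) count=0: revealed 0 new [(none)] -> total=29

Answer: 29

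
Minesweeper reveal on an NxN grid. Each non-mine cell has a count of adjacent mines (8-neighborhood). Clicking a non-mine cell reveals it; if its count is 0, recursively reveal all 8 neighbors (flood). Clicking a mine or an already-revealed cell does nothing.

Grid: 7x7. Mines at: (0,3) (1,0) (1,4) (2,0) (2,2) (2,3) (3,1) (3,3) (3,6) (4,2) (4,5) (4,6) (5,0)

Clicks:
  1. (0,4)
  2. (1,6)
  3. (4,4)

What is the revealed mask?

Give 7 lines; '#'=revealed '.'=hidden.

Click 1 (0,4) count=2: revealed 1 new [(0,4)] -> total=1
Click 2 (1,6) count=0: revealed 6 new [(0,5) (0,6) (1,5) (1,6) (2,5) (2,6)] -> total=7
Click 3 (4,4) count=2: revealed 1 new [(4,4)] -> total=8

Answer: ....###
.....##
.....##
.......
....#..
.......
.......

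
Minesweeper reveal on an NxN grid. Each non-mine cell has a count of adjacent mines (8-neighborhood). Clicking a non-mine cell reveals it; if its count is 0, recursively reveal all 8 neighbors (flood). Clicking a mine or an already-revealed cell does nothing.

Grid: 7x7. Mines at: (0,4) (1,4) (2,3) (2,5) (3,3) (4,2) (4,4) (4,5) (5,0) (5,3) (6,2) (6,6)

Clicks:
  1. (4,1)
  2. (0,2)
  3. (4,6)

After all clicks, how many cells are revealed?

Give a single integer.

Answer: 17

Derivation:
Click 1 (4,1) count=2: revealed 1 new [(4,1)] -> total=1
Click 2 (0,2) count=0: revealed 15 new [(0,0) (0,1) (0,2) (0,3) (1,0) (1,1) (1,2) (1,3) (2,0) (2,1) (2,2) (3,0) (3,1) (3,2) (4,0)] -> total=16
Click 3 (4,6) count=1: revealed 1 new [(4,6)] -> total=17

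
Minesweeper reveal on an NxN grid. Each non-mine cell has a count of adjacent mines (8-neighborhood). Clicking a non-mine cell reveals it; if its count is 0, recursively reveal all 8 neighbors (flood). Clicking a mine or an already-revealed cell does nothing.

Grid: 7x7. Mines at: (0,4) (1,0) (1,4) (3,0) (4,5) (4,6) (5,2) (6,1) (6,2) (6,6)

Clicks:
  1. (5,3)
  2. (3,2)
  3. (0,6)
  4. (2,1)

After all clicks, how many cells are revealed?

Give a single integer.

Click 1 (5,3) count=2: revealed 1 new [(5,3)] -> total=1
Click 2 (3,2) count=0: revealed 18 new [(0,1) (0,2) (0,3) (1,1) (1,2) (1,3) (2,1) (2,2) (2,3) (2,4) (3,1) (3,2) (3,3) (3,4) (4,1) (4,2) (4,3) (4,4)] -> total=19
Click 3 (0,6) count=0: revealed 8 new [(0,5) (0,6) (1,5) (1,6) (2,5) (2,6) (3,5) (3,6)] -> total=27
Click 4 (2,1) count=2: revealed 0 new [(none)] -> total=27

Answer: 27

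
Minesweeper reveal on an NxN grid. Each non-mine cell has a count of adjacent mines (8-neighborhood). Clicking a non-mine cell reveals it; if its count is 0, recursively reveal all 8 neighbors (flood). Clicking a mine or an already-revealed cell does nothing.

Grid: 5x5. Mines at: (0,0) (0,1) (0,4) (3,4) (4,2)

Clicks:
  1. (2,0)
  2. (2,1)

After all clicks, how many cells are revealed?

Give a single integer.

Click 1 (2,0) count=0: revealed 14 new [(1,0) (1,1) (1,2) (1,3) (2,0) (2,1) (2,2) (2,3) (3,0) (3,1) (3,2) (3,3) (4,0) (4,1)] -> total=14
Click 2 (2,1) count=0: revealed 0 new [(none)] -> total=14

Answer: 14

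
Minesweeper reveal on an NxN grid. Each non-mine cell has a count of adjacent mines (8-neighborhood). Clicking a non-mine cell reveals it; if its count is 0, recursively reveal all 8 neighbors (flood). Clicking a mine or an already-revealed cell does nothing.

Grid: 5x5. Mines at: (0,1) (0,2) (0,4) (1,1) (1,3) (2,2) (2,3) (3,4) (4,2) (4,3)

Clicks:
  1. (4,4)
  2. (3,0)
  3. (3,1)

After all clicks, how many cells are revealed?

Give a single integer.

Click 1 (4,4) count=2: revealed 1 new [(4,4)] -> total=1
Click 2 (3,0) count=0: revealed 6 new [(2,0) (2,1) (3,0) (3,1) (4,0) (4,1)] -> total=7
Click 3 (3,1) count=2: revealed 0 new [(none)] -> total=7

Answer: 7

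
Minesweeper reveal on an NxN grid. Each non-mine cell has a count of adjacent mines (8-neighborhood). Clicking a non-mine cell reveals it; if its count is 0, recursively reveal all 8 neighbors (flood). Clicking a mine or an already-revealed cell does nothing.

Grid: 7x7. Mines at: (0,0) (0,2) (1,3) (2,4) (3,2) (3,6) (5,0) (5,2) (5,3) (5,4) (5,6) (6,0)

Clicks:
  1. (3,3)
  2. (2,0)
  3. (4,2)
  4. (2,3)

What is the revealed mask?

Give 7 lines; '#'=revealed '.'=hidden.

Answer: .......
##.....
##.#...
##.#...
###....
.......
.......

Derivation:
Click 1 (3,3) count=2: revealed 1 new [(3,3)] -> total=1
Click 2 (2,0) count=0: revealed 8 new [(1,0) (1,1) (2,0) (2,1) (3,0) (3,1) (4,0) (4,1)] -> total=9
Click 3 (4,2) count=3: revealed 1 new [(4,2)] -> total=10
Click 4 (2,3) count=3: revealed 1 new [(2,3)] -> total=11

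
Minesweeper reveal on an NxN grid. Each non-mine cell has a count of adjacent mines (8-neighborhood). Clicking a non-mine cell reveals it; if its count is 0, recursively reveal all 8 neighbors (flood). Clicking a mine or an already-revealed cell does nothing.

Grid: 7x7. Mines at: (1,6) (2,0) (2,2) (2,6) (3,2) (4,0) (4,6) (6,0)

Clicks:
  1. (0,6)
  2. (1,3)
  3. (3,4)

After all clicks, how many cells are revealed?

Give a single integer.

Click 1 (0,6) count=1: revealed 1 new [(0,6)] -> total=1
Click 2 (1,3) count=1: revealed 1 new [(1,3)] -> total=2
Click 3 (3,4) count=0: revealed 34 new [(0,0) (0,1) (0,2) (0,3) (0,4) (0,5) (1,0) (1,1) (1,2) (1,4) (1,5) (2,3) (2,4) (2,5) (3,3) (3,4) (3,5) (4,1) (4,2) (4,3) (4,4) (4,5) (5,1) (5,2) (5,3) (5,4) (5,5) (5,6) (6,1) (6,2) (6,3) (6,4) (6,5) (6,6)] -> total=36

Answer: 36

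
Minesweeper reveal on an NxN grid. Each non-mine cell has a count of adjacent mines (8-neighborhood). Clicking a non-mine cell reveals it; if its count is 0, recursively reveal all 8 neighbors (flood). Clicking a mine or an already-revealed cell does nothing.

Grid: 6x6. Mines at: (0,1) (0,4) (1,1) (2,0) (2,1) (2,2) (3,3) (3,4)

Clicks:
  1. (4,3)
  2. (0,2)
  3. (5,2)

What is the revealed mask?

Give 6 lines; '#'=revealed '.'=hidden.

Click 1 (4,3) count=2: revealed 1 new [(4,3)] -> total=1
Click 2 (0,2) count=2: revealed 1 new [(0,2)] -> total=2
Click 3 (5,2) count=0: revealed 14 new [(3,0) (3,1) (3,2) (4,0) (4,1) (4,2) (4,4) (4,5) (5,0) (5,1) (5,2) (5,3) (5,4) (5,5)] -> total=16

Answer: ..#...
......
......
###...
######
######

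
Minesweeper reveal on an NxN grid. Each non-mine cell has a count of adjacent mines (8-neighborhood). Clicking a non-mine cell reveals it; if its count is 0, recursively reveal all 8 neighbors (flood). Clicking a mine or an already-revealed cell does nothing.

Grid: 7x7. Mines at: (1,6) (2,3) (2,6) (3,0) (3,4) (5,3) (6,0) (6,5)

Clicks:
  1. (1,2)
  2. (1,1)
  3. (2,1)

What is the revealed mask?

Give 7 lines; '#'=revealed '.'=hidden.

Answer: ######.
######.
###....
.......
.......
.......
.......

Derivation:
Click 1 (1,2) count=1: revealed 1 new [(1,2)] -> total=1
Click 2 (1,1) count=0: revealed 14 new [(0,0) (0,1) (0,2) (0,3) (0,4) (0,5) (1,0) (1,1) (1,3) (1,4) (1,5) (2,0) (2,1) (2,2)] -> total=15
Click 3 (2,1) count=1: revealed 0 new [(none)] -> total=15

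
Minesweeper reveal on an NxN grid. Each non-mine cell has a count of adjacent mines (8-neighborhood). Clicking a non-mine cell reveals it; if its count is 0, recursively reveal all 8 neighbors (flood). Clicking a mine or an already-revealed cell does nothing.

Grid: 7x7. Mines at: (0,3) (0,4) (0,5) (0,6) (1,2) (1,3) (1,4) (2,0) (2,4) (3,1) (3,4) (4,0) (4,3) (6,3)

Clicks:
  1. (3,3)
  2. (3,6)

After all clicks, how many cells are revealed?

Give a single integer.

Answer: 16

Derivation:
Click 1 (3,3) count=3: revealed 1 new [(3,3)] -> total=1
Click 2 (3,6) count=0: revealed 15 new [(1,5) (1,6) (2,5) (2,6) (3,5) (3,6) (4,4) (4,5) (4,6) (5,4) (5,5) (5,6) (6,4) (6,5) (6,6)] -> total=16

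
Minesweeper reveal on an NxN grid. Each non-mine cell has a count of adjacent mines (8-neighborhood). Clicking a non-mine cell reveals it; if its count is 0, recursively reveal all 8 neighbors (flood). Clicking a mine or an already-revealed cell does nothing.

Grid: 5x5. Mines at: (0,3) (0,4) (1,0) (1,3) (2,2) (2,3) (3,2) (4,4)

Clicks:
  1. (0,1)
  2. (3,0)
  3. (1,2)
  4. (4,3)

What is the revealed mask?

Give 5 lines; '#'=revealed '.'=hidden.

Answer: .#...
..#..
##...
##...
##.#.

Derivation:
Click 1 (0,1) count=1: revealed 1 new [(0,1)] -> total=1
Click 2 (3,0) count=0: revealed 6 new [(2,0) (2,1) (3,0) (3,1) (4,0) (4,1)] -> total=7
Click 3 (1,2) count=4: revealed 1 new [(1,2)] -> total=8
Click 4 (4,3) count=2: revealed 1 new [(4,3)] -> total=9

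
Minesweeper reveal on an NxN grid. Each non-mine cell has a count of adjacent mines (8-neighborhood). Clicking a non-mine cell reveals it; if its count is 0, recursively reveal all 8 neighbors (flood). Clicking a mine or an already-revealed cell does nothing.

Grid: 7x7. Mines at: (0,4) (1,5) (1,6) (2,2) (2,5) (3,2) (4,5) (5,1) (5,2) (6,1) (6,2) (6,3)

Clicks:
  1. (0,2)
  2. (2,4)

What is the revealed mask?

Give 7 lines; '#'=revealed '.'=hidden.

Answer: ####...
####...
##..#..
##.....
##.....
.......
.......

Derivation:
Click 1 (0,2) count=0: revealed 14 new [(0,0) (0,1) (0,2) (0,3) (1,0) (1,1) (1,2) (1,3) (2,0) (2,1) (3,0) (3,1) (4,0) (4,1)] -> total=14
Click 2 (2,4) count=2: revealed 1 new [(2,4)] -> total=15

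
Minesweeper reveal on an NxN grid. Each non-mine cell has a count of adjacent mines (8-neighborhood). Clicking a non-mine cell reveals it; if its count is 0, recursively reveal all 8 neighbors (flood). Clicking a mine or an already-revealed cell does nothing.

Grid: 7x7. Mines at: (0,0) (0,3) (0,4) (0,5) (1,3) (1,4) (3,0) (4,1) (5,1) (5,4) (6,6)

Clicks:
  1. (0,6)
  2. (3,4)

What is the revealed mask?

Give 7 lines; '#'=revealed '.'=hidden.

Answer: ......#
.....##
..#####
..#####
..#####
.....##
.......

Derivation:
Click 1 (0,6) count=1: revealed 1 new [(0,6)] -> total=1
Click 2 (3,4) count=0: revealed 19 new [(1,5) (1,6) (2,2) (2,3) (2,4) (2,5) (2,6) (3,2) (3,3) (3,4) (3,5) (3,6) (4,2) (4,3) (4,4) (4,5) (4,6) (5,5) (5,6)] -> total=20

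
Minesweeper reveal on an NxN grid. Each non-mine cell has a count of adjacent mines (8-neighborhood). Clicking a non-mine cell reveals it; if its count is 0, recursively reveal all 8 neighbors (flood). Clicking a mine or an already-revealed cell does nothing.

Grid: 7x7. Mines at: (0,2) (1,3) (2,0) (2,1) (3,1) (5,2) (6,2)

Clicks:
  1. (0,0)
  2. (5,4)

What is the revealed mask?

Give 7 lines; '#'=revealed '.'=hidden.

Click 1 (0,0) count=0: revealed 4 new [(0,0) (0,1) (1,0) (1,1)] -> total=4
Click 2 (5,4) count=0: revealed 29 new [(0,4) (0,5) (0,6) (1,4) (1,5) (1,6) (2,2) (2,3) (2,4) (2,5) (2,6) (3,2) (3,3) (3,4) (3,5) (3,6) (4,2) (4,3) (4,4) (4,5) (4,6) (5,3) (5,4) (5,5) (5,6) (6,3) (6,4) (6,5) (6,6)] -> total=33

Answer: ##..###
##..###
..#####
..#####
..#####
...####
...####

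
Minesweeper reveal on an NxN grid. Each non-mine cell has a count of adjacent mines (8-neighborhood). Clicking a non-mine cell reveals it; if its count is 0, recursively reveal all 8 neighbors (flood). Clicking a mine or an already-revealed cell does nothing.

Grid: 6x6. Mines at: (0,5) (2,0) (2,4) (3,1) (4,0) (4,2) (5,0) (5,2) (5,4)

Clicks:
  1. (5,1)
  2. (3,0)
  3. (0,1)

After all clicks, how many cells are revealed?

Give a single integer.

Answer: 15

Derivation:
Click 1 (5,1) count=4: revealed 1 new [(5,1)] -> total=1
Click 2 (3,0) count=3: revealed 1 new [(3,0)] -> total=2
Click 3 (0,1) count=0: revealed 13 new [(0,0) (0,1) (0,2) (0,3) (0,4) (1,0) (1,1) (1,2) (1,3) (1,4) (2,1) (2,2) (2,3)] -> total=15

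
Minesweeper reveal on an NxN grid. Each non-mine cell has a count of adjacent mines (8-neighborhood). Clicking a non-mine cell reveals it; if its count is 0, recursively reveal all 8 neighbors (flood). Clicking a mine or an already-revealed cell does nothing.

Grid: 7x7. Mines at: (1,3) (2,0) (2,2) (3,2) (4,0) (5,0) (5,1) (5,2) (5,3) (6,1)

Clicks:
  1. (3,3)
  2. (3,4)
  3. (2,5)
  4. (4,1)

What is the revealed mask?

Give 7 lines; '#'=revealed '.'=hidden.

Click 1 (3,3) count=2: revealed 1 new [(3,3)] -> total=1
Click 2 (3,4) count=0: revealed 23 new [(0,4) (0,5) (0,6) (1,4) (1,5) (1,6) (2,3) (2,4) (2,5) (2,6) (3,4) (3,5) (3,6) (4,3) (4,4) (4,5) (4,6) (5,4) (5,5) (5,6) (6,4) (6,5) (6,6)] -> total=24
Click 3 (2,5) count=0: revealed 0 new [(none)] -> total=24
Click 4 (4,1) count=5: revealed 1 new [(4,1)] -> total=25

Answer: ....###
....###
...####
...####
.#.####
....###
....###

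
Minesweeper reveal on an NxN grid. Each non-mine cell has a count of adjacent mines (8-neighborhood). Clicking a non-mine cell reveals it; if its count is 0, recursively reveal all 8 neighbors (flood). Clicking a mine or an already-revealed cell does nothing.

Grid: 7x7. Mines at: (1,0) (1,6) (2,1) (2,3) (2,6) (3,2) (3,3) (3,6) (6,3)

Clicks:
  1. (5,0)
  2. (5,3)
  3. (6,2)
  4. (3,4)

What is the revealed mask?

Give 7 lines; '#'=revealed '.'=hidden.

Click 1 (5,0) count=0: revealed 11 new [(3,0) (3,1) (4,0) (4,1) (4,2) (5,0) (5,1) (5,2) (6,0) (6,1) (6,2)] -> total=11
Click 2 (5,3) count=1: revealed 1 new [(5,3)] -> total=12
Click 3 (6,2) count=1: revealed 0 new [(none)] -> total=12
Click 4 (3,4) count=2: revealed 1 new [(3,4)] -> total=13

Answer: .......
.......
.......
##..#..
###....
####...
###....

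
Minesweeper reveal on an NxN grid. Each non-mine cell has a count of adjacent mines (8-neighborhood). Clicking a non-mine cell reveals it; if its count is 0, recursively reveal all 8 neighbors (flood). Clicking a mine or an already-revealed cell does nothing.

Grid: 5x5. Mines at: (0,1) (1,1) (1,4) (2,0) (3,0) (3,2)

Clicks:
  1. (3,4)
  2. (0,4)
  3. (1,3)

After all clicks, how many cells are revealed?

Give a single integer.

Answer: 8

Derivation:
Click 1 (3,4) count=0: revealed 6 new [(2,3) (2,4) (3,3) (3,4) (4,3) (4,4)] -> total=6
Click 2 (0,4) count=1: revealed 1 new [(0,4)] -> total=7
Click 3 (1,3) count=1: revealed 1 new [(1,3)] -> total=8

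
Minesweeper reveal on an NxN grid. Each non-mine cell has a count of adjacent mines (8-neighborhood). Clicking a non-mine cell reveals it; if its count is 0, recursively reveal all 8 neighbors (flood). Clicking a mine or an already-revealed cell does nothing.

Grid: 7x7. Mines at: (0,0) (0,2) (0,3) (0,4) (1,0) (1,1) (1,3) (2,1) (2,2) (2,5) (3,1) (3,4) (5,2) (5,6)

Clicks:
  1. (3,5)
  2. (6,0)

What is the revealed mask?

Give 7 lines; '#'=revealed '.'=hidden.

Answer: .......
.......
.......
.....#.
##.....
##.....
##.....

Derivation:
Click 1 (3,5) count=2: revealed 1 new [(3,5)] -> total=1
Click 2 (6,0) count=0: revealed 6 new [(4,0) (4,1) (5,0) (5,1) (6,0) (6,1)] -> total=7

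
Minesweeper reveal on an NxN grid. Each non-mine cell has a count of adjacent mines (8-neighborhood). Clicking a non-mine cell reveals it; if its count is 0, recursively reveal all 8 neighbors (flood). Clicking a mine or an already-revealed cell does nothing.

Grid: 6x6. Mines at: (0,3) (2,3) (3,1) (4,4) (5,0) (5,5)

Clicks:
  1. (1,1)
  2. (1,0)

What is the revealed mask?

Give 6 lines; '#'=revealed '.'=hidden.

Answer: ###...
###...
###...
......
......
......

Derivation:
Click 1 (1,1) count=0: revealed 9 new [(0,0) (0,1) (0,2) (1,0) (1,1) (1,2) (2,0) (2,1) (2,2)] -> total=9
Click 2 (1,0) count=0: revealed 0 new [(none)] -> total=9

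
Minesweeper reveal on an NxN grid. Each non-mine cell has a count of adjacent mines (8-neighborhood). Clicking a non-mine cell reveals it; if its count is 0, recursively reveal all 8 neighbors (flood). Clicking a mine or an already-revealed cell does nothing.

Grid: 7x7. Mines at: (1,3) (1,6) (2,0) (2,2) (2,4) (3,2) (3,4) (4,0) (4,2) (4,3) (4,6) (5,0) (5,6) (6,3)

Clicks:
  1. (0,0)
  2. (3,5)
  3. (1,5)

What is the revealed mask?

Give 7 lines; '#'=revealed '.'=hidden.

Answer: ###....
###..#.
.......
.....#.
.......
.......
.......

Derivation:
Click 1 (0,0) count=0: revealed 6 new [(0,0) (0,1) (0,2) (1,0) (1,1) (1,2)] -> total=6
Click 2 (3,5) count=3: revealed 1 new [(3,5)] -> total=7
Click 3 (1,5) count=2: revealed 1 new [(1,5)] -> total=8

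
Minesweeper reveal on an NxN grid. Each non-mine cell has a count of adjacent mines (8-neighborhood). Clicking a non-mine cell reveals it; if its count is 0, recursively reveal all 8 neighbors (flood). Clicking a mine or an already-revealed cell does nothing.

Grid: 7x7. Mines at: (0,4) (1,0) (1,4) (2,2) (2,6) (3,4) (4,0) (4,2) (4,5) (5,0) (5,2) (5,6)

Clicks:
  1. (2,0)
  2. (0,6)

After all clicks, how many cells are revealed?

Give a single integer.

Click 1 (2,0) count=1: revealed 1 new [(2,0)] -> total=1
Click 2 (0,6) count=0: revealed 4 new [(0,5) (0,6) (1,5) (1,6)] -> total=5

Answer: 5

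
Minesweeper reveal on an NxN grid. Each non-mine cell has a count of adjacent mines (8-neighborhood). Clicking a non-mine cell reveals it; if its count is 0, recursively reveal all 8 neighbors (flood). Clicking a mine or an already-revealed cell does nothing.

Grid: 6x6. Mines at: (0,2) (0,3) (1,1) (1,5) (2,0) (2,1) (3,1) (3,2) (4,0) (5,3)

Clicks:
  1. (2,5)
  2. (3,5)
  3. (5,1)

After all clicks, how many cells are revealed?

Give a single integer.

Answer: 12

Derivation:
Click 1 (2,5) count=1: revealed 1 new [(2,5)] -> total=1
Click 2 (3,5) count=0: revealed 10 new [(2,3) (2,4) (3,3) (3,4) (3,5) (4,3) (4,4) (4,5) (5,4) (5,5)] -> total=11
Click 3 (5,1) count=1: revealed 1 new [(5,1)] -> total=12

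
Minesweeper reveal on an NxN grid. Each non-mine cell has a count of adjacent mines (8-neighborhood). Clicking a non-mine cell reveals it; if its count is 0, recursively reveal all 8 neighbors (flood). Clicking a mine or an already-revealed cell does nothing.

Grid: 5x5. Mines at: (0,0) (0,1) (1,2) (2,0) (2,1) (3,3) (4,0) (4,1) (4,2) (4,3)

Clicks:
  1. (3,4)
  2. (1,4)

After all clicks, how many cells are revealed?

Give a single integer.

Answer: 7

Derivation:
Click 1 (3,4) count=2: revealed 1 new [(3,4)] -> total=1
Click 2 (1,4) count=0: revealed 6 new [(0,3) (0,4) (1,3) (1,4) (2,3) (2,4)] -> total=7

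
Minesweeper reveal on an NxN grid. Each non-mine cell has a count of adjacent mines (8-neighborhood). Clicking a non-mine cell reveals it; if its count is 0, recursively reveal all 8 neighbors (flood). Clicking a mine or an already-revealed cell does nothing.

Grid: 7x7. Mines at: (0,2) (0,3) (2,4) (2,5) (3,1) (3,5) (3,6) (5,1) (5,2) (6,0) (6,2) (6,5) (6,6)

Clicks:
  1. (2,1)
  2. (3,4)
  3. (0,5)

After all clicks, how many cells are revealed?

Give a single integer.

Click 1 (2,1) count=1: revealed 1 new [(2,1)] -> total=1
Click 2 (3,4) count=3: revealed 1 new [(3,4)] -> total=2
Click 3 (0,5) count=0: revealed 6 new [(0,4) (0,5) (0,6) (1,4) (1,5) (1,6)] -> total=8

Answer: 8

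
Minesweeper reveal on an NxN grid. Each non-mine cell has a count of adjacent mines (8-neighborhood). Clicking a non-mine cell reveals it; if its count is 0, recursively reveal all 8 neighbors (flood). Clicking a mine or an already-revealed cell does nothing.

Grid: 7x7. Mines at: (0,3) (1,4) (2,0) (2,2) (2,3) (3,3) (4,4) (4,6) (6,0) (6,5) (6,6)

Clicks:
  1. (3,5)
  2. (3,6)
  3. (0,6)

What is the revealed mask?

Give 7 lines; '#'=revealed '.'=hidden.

Answer: .....##
.....##
.....##
.....##
.......
.......
.......

Derivation:
Click 1 (3,5) count=2: revealed 1 new [(3,5)] -> total=1
Click 2 (3,6) count=1: revealed 1 new [(3,6)] -> total=2
Click 3 (0,6) count=0: revealed 6 new [(0,5) (0,6) (1,5) (1,6) (2,5) (2,6)] -> total=8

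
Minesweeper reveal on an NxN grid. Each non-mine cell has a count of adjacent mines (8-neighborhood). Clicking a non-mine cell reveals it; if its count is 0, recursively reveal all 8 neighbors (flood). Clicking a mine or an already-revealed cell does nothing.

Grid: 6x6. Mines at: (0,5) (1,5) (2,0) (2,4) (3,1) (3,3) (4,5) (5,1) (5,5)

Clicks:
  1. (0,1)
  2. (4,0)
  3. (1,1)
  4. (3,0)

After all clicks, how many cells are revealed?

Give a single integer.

Click 1 (0,1) count=0: revealed 13 new [(0,0) (0,1) (0,2) (0,3) (0,4) (1,0) (1,1) (1,2) (1,3) (1,4) (2,1) (2,2) (2,3)] -> total=13
Click 2 (4,0) count=2: revealed 1 new [(4,0)] -> total=14
Click 3 (1,1) count=1: revealed 0 new [(none)] -> total=14
Click 4 (3,0) count=2: revealed 1 new [(3,0)] -> total=15

Answer: 15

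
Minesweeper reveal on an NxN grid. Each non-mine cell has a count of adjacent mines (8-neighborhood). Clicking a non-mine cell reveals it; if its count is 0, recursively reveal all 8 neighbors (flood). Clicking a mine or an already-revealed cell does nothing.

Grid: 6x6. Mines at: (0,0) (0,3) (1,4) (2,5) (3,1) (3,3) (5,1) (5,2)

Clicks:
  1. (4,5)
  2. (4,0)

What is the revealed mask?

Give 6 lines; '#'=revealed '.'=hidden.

Click 1 (4,5) count=0: revealed 8 new [(3,4) (3,5) (4,3) (4,4) (4,5) (5,3) (5,4) (5,5)] -> total=8
Click 2 (4,0) count=2: revealed 1 new [(4,0)] -> total=9

Answer: ......
......
......
....##
#..###
...###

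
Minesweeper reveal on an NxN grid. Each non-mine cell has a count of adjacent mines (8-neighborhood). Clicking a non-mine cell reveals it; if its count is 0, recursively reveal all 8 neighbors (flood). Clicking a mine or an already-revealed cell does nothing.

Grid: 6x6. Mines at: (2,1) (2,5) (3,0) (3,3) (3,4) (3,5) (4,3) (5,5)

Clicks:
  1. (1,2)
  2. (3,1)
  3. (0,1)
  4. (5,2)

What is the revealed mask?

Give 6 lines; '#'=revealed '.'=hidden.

Answer: ######
######
..###.
.#....
......
..#...

Derivation:
Click 1 (1,2) count=1: revealed 1 new [(1,2)] -> total=1
Click 2 (3,1) count=2: revealed 1 new [(3,1)] -> total=2
Click 3 (0,1) count=0: revealed 14 new [(0,0) (0,1) (0,2) (0,3) (0,4) (0,5) (1,0) (1,1) (1,3) (1,4) (1,5) (2,2) (2,3) (2,4)] -> total=16
Click 4 (5,2) count=1: revealed 1 new [(5,2)] -> total=17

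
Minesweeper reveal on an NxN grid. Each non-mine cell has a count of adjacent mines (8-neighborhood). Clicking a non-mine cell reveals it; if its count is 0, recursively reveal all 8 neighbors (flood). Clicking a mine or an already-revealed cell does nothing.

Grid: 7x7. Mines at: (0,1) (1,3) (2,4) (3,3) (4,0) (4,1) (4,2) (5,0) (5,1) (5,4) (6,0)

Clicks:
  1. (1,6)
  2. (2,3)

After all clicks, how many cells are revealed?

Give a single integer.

Click 1 (1,6) count=0: revealed 16 new [(0,4) (0,5) (0,6) (1,4) (1,5) (1,6) (2,5) (2,6) (3,5) (3,6) (4,5) (4,6) (5,5) (5,6) (6,5) (6,6)] -> total=16
Click 2 (2,3) count=3: revealed 1 new [(2,3)] -> total=17

Answer: 17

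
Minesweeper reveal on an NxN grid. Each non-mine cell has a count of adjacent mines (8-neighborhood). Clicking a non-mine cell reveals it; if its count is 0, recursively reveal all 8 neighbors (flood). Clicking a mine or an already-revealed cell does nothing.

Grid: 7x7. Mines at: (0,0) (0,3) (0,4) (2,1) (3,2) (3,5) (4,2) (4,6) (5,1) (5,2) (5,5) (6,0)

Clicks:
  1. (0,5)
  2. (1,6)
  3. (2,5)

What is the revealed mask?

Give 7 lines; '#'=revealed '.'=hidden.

Click 1 (0,5) count=1: revealed 1 new [(0,5)] -> total=1
Click 2 (1,6) count=0: revealed 5 new [(0,6) (1,5) (1,6) (2,5) (2,6)] -> total=6
Click 3 (2,5) count=1: revealed 0 new [(none)] -> total=6

Answer: .....##
.....##
.....##
.......
.......
.......
.......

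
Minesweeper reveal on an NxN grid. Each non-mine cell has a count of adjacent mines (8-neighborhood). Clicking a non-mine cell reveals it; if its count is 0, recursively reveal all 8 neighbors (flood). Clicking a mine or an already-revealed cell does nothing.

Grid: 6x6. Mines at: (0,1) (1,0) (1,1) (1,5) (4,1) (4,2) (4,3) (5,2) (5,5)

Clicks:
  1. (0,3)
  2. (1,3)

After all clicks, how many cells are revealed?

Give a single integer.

Answer: 12

Derivation:
Click 1 (0,3) count=0: revealed 12 new [(0,2) (0,3) (0,4) (1,2) (1,3) (1,4) (2,2) (2,3) (2,4) (3,2) (3,3) (3,4)] -> total=12
Click 2 (1,3) count=0: revealed 0 new [(none)] -> total=12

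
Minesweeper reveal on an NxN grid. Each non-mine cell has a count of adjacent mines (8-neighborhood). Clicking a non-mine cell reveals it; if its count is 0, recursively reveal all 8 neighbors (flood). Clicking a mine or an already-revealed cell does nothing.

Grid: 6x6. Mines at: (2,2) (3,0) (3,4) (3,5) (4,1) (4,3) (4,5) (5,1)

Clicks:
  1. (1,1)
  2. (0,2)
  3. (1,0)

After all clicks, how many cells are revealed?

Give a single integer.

Click 1 (1,1) count=1: revealed 1 new [(1,1)] -> total=1
Click 2 (0,2) count=0: revealed 16 new [(0,0) (0,1) (0,2) (0,3) (0,4) (0,5) (1,0) (1,2) (1,3) (1,4) (1,5) (2,0) (2,1) (2,3) (2,4) (2,5)] -> total=17
Click 3 (1,0) count=0: revealed 0 new [(none)] -> total=17

Answer: 17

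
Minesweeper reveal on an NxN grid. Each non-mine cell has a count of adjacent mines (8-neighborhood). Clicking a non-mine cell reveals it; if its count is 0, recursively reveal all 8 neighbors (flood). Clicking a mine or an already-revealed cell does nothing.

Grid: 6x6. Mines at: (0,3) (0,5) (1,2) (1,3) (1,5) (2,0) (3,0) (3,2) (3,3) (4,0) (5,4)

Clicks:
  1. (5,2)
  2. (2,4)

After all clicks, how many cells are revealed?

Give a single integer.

Click 1 (5,2) count=0: revealed 6 new [(4,1) (4,2) (4,3) (5,1) (5,2) (5,3)] -> total=6
Click 2 (2,4) count=3: revealed 1 new [(2,4)] -> total=7

Answer: 7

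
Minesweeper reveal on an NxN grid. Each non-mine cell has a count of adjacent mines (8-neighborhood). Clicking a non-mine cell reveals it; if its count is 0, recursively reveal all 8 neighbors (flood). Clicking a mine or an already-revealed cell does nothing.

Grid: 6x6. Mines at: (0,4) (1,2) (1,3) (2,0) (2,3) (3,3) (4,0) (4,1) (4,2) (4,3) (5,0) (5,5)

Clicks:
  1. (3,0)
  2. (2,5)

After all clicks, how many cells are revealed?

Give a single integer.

Click 1 (3,0) count=3: revealed 1 new [(3,0)] -> total=1
Click 2 (2,5) count=0: revealed 8 new [(1,4) (1,5) (2,4) (2,5) (3,4) (3,5) (4,4) (4,5)] -> total=9

Answer: 9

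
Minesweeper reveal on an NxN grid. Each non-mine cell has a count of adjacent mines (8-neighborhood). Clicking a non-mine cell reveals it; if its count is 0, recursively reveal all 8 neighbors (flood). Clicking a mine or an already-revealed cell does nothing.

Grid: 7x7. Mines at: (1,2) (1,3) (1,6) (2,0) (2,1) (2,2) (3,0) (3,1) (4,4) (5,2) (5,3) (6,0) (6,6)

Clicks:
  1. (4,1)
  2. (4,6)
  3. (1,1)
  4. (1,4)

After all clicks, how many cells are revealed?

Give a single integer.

Click 1 (4,1) count=3: revealed 1 new [(4,1)] -> total=1
Click 2 (4,6) count=0: revealed 8 new [(2,5) (2,6) (3,5) (3,6) (4,5) (4,6) (5,5) (5,6)] -> total=9
Click 3 (1,1) count=4: revealed 1 new [(1,1)] -> total=10
Click 4 (1,4) count=1: revealed 1 new [(1,4)] -> total=11

Answer: 11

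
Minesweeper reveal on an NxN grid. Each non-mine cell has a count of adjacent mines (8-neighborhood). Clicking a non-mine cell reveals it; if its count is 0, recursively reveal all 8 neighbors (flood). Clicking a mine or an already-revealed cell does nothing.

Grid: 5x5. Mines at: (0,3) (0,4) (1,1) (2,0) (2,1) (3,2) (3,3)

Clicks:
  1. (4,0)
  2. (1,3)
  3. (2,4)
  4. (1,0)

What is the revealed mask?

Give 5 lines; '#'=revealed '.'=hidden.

Click 1 (4,0) count=0: revealed 4 new [(3,0) (3,1) (4,0) (4,1)] -> total=4
Click 2 (1,3) count=2: revealed 1 new [(1,3)] -> total=5
Click 3 (2,4) count=1: revealed 1 new [(2,4)] -> total=6
Click 4 (1,0) count=3: revealed 1 new [(1,0)] -> total=7

Answer: .....
#..#.
....#
##...
##...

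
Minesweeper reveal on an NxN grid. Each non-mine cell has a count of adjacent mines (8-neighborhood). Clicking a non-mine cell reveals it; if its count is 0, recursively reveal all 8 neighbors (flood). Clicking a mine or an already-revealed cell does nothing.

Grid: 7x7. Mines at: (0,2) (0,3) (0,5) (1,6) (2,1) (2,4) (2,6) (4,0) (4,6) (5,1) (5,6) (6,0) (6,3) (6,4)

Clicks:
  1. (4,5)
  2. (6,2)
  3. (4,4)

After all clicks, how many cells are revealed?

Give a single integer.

Answer: 13

Derivation:
Click 1 (4,5) count=2: revealed 1 new [(4,5)] -> total=1
Click 2 (6,2) count=2: revealed 1 new [(6,2)] -> total=2
Click 3 (4,4) count=0: revealed 11 new [(3,2) (3,3) (3,4) (3,5) (4,2) (4,3) (4,4) (5,2) (5,3) (5,4) (5,5)] -> total=13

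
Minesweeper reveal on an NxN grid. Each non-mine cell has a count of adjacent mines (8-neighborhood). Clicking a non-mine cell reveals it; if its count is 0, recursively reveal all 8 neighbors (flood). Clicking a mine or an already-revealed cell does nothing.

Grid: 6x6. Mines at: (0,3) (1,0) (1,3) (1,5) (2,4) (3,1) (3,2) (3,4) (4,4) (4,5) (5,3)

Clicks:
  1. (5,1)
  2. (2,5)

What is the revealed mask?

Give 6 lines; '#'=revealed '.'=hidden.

Click 1 (5,1) count=0: revealed 6 new [(4,0) (4,1) (4,2) (5,0) (5,1) (5,2)] -> total=6
Click 2 (2,5) count=3: revealed 1 new [(2,5)] -> total=7

Answer: ......
......
.....#
......
###...
###...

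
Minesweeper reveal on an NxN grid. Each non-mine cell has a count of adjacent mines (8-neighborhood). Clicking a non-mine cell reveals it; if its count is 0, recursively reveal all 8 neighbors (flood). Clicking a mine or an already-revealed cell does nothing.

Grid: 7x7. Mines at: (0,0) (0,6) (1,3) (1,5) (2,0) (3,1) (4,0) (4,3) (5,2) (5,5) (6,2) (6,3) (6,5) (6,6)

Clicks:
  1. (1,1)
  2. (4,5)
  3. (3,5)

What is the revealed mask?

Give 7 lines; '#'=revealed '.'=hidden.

Click 1 (1,1) count=2: revealed 1 new [(1,1)] -> total=1
Click 2 (4,5) count=1: revealed 1 new [(4,5)] -> total=2
Click 3 (3,5) count=0: revealed 8 new [(2,4) (2,5) (2,6) (3,4) (3,5) (3,6) (4,4) (4,6)] -> total=10

Answer: .......
.#.....
....###
....###
....###
.......
.......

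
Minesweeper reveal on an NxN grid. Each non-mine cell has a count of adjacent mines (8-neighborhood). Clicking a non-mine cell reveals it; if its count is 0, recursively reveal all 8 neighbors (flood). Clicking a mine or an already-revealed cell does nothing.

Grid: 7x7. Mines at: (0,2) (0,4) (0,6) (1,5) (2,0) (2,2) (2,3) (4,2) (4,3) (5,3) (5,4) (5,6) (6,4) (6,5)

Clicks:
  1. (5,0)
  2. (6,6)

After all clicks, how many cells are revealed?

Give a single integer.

Click 1 (5,0) count=0: revealed 10 new [(3,0) (3,1) (4,0) (4,1) (5,0) (5,1) (5,2) (6,0) (6,1) (6,2)] -> total=10
Click 2 (6,6) count=2: revealed 1 new [(6,6)] -> total=11

Answer: 11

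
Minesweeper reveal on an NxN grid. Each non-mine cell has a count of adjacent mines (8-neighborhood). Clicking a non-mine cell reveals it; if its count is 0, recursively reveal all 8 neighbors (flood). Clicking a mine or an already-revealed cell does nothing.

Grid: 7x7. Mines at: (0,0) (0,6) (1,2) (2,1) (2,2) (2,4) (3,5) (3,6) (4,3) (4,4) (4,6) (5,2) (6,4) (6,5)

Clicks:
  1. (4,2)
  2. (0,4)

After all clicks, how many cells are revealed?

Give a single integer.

Answer: 7

Derivation:
Click 1 (4,2) count=2: revealed 1 new [(4,2)] -> total=1
Click 2 (0,4) count=0: revealed 6 new [(0,3) (0,4) (0,5) (1,3) (1,4) (1,5)] -> total=7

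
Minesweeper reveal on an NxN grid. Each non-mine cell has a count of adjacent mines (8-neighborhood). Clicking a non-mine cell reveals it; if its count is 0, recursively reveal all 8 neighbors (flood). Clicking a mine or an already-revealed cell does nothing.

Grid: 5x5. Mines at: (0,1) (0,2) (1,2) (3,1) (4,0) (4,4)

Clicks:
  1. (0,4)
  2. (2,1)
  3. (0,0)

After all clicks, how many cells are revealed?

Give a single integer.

Click 1 (0,4) count=0: revealed 8 new [(0,3) (0,4) (1,3) (1,4) (2,3) (2,4) (3,3) (3,4)] -> total=8
Click 2 (2,1) count=2: revealed 1 new [(2,1)] -> total=9
Click 3 (0,0) count=1: revealed 1 new [(0,0)] -> total=10

Answer: 10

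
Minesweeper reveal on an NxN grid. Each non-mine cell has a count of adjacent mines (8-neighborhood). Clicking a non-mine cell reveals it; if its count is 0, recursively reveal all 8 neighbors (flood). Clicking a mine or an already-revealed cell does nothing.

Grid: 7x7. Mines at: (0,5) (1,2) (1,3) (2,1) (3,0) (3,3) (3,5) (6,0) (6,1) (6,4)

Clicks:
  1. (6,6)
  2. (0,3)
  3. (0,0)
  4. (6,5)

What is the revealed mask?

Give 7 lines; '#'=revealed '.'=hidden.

Answer: ##.#...
##.....
.......
.......
.....##
.....##
.....##

Derivation:
Click 1 (6,6) count=0: revealed 6 new [(4,5) (4,6) (5,5) (5,6) (6,5) (6,6)] -> total=6
Click 2 (0,3) count=2: revealed 1 new [(0,3)] -> total=7
Click 3 (0,0) count=0: revealed 4 new [(0,0) (0,1) (1,0) (1,1)] -> total=11
Click 4 (6,5) count=1: revealed 0 new [(none)] -> total=11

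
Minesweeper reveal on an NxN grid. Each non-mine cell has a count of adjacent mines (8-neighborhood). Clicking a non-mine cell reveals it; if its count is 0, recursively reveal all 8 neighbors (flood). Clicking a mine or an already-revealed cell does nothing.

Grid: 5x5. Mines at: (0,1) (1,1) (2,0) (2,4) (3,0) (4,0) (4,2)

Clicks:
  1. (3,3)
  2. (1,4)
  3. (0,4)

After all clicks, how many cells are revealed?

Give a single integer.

Click 1 (3,3) count=2: revealed 1 new [(3,3)] -> total=1
Click 2 (1,4) count=1: revealed 1 new [(1,4)] -> total=2
Click 3 (0,4) count=0: revealed 5 new [(0,2) (0,3) (0,4) (1,2) (1,3)] -> total=7

Answer: 7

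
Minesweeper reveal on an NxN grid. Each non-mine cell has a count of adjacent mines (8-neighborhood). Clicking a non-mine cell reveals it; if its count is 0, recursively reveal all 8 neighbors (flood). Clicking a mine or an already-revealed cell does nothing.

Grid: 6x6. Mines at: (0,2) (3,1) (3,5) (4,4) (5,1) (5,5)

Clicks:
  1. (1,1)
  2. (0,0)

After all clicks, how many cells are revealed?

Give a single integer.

Answer: 6

Derivation:
Click 1 (1,1) count=1: revealed 1 new [(1,1)] -> total=1
Click 2 (0,0) count=0: revealed 5 new [(0,0) (0,1) (1,0) (2,0) (2,1)] -> total=6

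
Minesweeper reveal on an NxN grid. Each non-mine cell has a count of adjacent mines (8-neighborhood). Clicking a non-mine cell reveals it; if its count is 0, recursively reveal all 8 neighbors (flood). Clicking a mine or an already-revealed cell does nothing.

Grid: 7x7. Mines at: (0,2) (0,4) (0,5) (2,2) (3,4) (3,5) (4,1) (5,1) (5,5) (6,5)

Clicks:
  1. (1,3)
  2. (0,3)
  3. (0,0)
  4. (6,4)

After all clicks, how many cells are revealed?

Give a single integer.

Click 1 (1,3) count=3: revealed 1 new [(1,3)] -> total=1
Click 2 (0,3) count=2: revealed 1 new [(0,3)] -> total=2
Click 3 (0,0) count=0: revealed 8 new [(0,0) (0,1) (1,0) (1,1) (2,0) (2,1) (3,0) (3,1)] -> total=10
Click 4 (6,4) count=2: revealed 1 new [(6,4)] -> total=11

Answer: 11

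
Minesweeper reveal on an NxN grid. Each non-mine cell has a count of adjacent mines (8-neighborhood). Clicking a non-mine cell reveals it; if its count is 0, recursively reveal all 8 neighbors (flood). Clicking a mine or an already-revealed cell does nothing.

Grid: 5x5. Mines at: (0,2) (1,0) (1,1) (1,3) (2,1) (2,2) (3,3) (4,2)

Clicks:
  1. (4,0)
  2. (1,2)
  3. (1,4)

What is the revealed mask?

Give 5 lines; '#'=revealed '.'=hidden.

Answer: .....
..#.#
.....
##...
##...

Derivation:
Click 1 (4,0) count=0: revealed 4 new [(3,0) (3,1) (4,0) (4,1)] -> total=4
Click 2 (1,2) count=5: revealed 1 new [(1,2)] -> total=5
Click 3 (1,4) count=1: revealed 1 new [(1,4)] -> total=6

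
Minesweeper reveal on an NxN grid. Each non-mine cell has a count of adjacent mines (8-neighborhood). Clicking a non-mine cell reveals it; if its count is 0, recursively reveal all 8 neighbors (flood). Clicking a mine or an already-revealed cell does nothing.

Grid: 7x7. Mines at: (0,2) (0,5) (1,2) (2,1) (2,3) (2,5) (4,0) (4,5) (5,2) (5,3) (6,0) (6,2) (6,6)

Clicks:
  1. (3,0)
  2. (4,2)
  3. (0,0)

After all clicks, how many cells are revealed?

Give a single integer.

Answer: 6

Derivation:
Click 1 (3,0) count=2: revealed 1 new [(3,0)] -> total=1
Click 2 (4,2) count=2: revealed 1 new [(4,2)] -> total=2
Click 3 (0,0) count=0: revealed 4 new [(0,0) (0,1) (1,0) (1,1)] -> total=6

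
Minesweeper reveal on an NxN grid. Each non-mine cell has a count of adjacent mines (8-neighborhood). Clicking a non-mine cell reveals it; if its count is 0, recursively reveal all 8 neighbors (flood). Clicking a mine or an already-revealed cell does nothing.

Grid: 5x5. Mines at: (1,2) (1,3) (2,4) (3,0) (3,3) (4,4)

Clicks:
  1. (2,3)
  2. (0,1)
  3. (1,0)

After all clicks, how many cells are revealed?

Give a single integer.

Click 1 (2,3) count=4: revealed 1 new [(2,3)] -> total=1
Click 2 (0,1) count=1: revealed 1 new [(0,1)] -> total=2
Click 3 (1,0) count=0: revealed 5 new [(0,0) (1,0) (1,1) (2,0) (2,1)] -> total=7

Answer: 7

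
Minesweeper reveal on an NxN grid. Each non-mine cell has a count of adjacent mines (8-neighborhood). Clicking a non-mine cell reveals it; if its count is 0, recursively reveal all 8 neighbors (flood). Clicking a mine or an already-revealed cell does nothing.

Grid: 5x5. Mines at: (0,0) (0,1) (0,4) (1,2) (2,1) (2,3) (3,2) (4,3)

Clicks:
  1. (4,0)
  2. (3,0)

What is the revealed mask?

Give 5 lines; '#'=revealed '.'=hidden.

Answer: .....
.....
.....
##...
##...

Derivation:
Click 1 (4,0) count=0: revealed 4 new [(3,0) (3,1) (4,0) (4,1)] -> total=4
Click 2 (3,0) count=1: revealed 0 new [(none)] -> total=4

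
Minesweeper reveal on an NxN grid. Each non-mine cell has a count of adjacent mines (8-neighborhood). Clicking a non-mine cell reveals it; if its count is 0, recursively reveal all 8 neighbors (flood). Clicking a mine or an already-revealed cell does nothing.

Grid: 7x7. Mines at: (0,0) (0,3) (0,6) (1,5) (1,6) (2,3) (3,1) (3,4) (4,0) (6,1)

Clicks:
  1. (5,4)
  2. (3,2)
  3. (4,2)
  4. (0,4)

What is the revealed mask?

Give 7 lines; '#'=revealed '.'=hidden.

Answer: ....#..
.......
.....##
..#..##
..#####
..#####
..#####

Derivation:
Click 1 (5,4) count=0: revealed 19 new [(2,5) (2,6) (3,5) (3,6) (4,2) (4,3) (4,4) (4,5) (4,6) (5,2) (5,3) (5,4) (5,5) (5,6) (6,2) (6,3) (6,4) (6,5) (6,6)] -> total=19
Click 2 (3,2) count=2: revealed 1 new [(3,2)] -> total=20
Click 3 (4,2) count=1: revealed 0 new [(none)] -> total=20
Click 4 (0,4) count=2: revealed 1 new [(0,4)] -> total=21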